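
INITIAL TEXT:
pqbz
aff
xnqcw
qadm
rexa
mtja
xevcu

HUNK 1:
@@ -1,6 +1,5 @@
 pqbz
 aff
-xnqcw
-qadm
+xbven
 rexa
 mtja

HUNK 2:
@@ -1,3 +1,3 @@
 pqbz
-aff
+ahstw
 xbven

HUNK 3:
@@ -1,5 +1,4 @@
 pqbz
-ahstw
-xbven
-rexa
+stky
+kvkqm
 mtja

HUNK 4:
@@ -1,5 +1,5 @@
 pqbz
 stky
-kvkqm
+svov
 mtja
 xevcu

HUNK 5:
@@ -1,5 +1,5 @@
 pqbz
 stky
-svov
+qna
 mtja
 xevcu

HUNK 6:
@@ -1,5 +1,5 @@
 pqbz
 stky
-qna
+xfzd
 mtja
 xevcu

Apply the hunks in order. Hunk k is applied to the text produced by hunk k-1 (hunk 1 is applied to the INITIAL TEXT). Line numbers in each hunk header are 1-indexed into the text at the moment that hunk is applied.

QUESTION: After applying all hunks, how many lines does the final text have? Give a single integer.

Answer: 5

Derivation:
Hunk 1: at line 1 remove [xnqcw,qadm] add [xbven] -> 6 lines: pqbz aff xbven rexa mtja xevcu
Hunk 2: at line 1 remove [aff] add [ahstw] -> 6 lines: pqbz ahstw xbven rexa mtja xevcu
Hunk 3: at line 1 remove [ahstw,xbven,rexa] add [stky,kvkqm] -> 5 lines: pqbz stky kvkqm mtja xevcu
Hunk 4: at line 1 remove [kvkqm] add [svov] -> 5 lines: pqbz stky svov mtja xevcu
Hunk 5: at line 1 remove [svov] add [qna] -> 5 lines: pqbz stky qna mtja xevcu
Hunk 6: at line 1 remove [qna] add [xfzd] -> 5 lines: pqbz stky xfzd mtja xevcu
Final line count: 5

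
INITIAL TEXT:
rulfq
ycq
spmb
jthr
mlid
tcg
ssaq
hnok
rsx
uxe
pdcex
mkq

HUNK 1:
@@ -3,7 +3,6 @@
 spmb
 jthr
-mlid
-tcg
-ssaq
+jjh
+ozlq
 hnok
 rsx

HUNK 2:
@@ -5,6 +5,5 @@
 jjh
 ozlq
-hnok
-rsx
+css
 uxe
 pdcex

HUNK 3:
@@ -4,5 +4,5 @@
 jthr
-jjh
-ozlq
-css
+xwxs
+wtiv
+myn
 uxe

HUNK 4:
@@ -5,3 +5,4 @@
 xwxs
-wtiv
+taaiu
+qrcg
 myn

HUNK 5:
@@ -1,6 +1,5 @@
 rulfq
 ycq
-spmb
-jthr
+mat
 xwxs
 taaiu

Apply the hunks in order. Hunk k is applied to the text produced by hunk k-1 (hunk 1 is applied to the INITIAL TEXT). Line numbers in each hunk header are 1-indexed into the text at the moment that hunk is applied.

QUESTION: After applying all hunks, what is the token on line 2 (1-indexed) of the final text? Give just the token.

Hunk 1: at line 3 remove [mlid,tcg,ssaq] add [jjh,ozlq] -> 11 lines: rulfq ycq spmb jthr jjh ozlq hnok rsx uxe pdcex mkq
Hunk 2: at line 5 remove [hnok,rsx] add [css] -> 10 lines: rulfq ycq spmb jthr jjh ozlq css uxe pdcex mkq
Hunk 3: at line 4 remove [jjh,ozlq,css] add [xwxs,wtiv,myn] -> 10 lines: rulfq ycq spmb jthr xwxs wtiv myn uxe pdcex mkq
Hunk 4: at line 5 remove [wtiv] add [taaiu,qrcg] -> 11 lines: rulfq ycq spmb jthr xwxs taaiu qrcg myn uxe pdcex mkq
Hunk 5: at line 1 remove [spmb,jthr] add [mat] -> 10 lines: rulfq ycq mat xwxs taaiu qrcg myn uxe pdcex mkq
Final line 2: ycq

Answer: ycq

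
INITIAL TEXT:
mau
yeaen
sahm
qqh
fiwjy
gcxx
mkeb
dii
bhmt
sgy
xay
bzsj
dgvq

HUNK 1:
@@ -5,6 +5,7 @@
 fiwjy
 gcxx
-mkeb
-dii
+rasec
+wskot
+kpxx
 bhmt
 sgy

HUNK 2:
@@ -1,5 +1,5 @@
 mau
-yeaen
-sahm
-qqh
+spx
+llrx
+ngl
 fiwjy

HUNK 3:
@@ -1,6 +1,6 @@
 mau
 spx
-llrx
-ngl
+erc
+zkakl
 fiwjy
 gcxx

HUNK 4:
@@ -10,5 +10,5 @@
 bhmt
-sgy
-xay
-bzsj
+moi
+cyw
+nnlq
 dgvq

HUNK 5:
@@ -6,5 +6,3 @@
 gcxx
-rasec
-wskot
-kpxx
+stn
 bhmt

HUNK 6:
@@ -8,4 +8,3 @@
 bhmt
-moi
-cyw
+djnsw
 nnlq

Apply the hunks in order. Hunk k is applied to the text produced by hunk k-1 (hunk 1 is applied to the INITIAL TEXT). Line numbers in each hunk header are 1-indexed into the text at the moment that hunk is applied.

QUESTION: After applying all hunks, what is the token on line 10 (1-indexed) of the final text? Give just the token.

Hunk 1: at line 5 remove [mkeb,dii] add [rasec,wskot,kpxx] -> 14 lines: mau yeaen sahm qqh fiwjy gcxx rasec wskot kpxx bhmt sgy xay bzsj dgvq
Hunk 2: at line 1 remove [yeaen,sahm,qqh] add [spx,llrx,ngl] -> 14 lines: mau spx llrx ngl fiwjy gcxx rasec wskot kpxx bhmt sgy xay bzsj dgvq
Hunk 3: at line 1 remove [llrx,ngl] add [erc,zkakl] -> 14 lines: mau spx erc zkakl fiwjy gcxx rasec wskot kpxx bhmt sgy xay bzsj dgvq
Hunk 4: at line 10 remove [sgy,xay,bzsj] add [moi,cyw,nnlq] -> 14 lines: mau spx erc zkakl fiwjy gcxx rasec wskot kpxx bhmt moi cyw nnlq dgvq
Hunk 5: at line 6 remove [rasec,wskot,kpxx] add [stn] -> 12 lines: mau spx erc zkakl fiwjy gcxx stn bhmt moi cyw nnlq dgvq
Hunk 6: at line 8 remove [moi,cyw] add [djnsw] -> 11 lines: mau spx erc zkakl fiwjy gcxx stn bhmt djnsw nnlq dgvq
Final line 10: nnlq

Answer: nnlq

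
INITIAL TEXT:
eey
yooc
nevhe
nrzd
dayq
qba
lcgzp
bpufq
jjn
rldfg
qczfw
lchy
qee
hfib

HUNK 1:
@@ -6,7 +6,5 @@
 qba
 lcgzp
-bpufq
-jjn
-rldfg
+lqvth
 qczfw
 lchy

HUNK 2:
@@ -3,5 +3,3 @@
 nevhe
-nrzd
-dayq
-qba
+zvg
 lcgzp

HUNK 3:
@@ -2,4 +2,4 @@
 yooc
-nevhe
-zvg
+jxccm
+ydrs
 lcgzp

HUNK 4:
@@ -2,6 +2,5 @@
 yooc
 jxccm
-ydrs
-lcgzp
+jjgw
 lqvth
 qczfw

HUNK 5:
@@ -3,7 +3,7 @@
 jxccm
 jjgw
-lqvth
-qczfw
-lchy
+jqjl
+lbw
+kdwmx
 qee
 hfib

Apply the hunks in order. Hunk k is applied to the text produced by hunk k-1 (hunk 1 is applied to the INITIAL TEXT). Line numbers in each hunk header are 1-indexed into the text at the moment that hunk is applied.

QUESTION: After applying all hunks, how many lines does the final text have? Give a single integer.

Answer: 9

Derivation:
Hunk 1: at line 6 remove [bpufq,jjn,rldfg] add [lqvth] -> 12 lines: eey yooc nevhe nrzd dayq qba lcgzp lqvth qczfw lchy qee hfib
Hunk 2: at line 3 remove [nrzd,dayq,qba] add [zvg] -> 10 lines: eey yooc nevhe zvg lcgzp lqvth qczfw lchy qee hfib
Hunk 3: at line 2 remove [nevhe,zvg] add [jxccm,ydrs] -> 10 lines: eey yooc jxccm ydrs lcgzp lqvth qczfw lchy qee hfib
Hunk 4: at line 2 remove [ydrs,lcgzp] add [jjgw] -> 9 lines: eey yooc jxccm jjgw lqvth qczfw lchy qee hfib
Hunk 5: at line 3 remove [lqvth,qczfw,lchy] add [jqjl,lbw,kdwmx] -> 9 lines: eey yooc jxccm jjgw jqjl lbw kdwmx qee hfib
Final line count: 9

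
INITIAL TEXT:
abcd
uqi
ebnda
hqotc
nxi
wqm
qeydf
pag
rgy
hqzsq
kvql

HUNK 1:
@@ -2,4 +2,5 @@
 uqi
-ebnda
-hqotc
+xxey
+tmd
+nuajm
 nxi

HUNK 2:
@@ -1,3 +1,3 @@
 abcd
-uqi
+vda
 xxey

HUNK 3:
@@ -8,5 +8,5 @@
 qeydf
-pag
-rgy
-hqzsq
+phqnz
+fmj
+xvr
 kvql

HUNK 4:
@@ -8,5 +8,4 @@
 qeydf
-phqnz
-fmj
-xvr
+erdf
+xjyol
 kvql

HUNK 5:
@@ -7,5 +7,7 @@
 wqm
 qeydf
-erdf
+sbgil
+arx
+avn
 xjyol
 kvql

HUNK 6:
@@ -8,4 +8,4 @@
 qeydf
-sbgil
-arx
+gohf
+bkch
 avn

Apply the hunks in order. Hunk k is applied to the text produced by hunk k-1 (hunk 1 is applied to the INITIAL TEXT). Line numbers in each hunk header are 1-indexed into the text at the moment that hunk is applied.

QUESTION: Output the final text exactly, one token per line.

Answer: abcd
vda
xxey
tmd
nuajm
nxi
wqm
qeydf
gohf
bkch
avn
xjyol
kvql

Derivation:
Hunk 1: at line 2 remove [ebnda,hqotc] add [xxey,tmd,nuajm] -> 12 lines: abcd uqi xxey tmd nuajm nxi wqm qeydf pag rgy hqzsq kvql
Hunk 2: at line 1 remove [uqi] add [vda] -> 12 lines: abcd vda xxey tmd nuajm nxi wqm qeydf pag rgy hqzsq kvql
Hunk 3: at line 8 remove [pag,rgy,hqzsq] add [phqnz,fmj,xvr] -> 12 lines: abcd vda xxey tmd nuajm nxi wqm qeydf phqnz fmj xvr kvql
Hunk 4: at line 8 remove [phqnz,fmj,xvr] add [erdf,xjyol] -> 11 lines: abcd vda xxey tmd nuajm nxi wqm qeydf erdf xjyol kvql
Hunk 5: at line 7 remove [erdf] add [sbgil,arx,avn] -> 13 lines: abcd vda xxey tmd nuajm nxi wqm qeydf sbgil arx avn xjyol kvql
Hunk 6: at line 8 remove [sbgil,arx] add [gohf,bkch] -> 13 lines: abcd vda xxey tmd nuajm nxi wqm qeydf gohf bkch avn xjyol kvql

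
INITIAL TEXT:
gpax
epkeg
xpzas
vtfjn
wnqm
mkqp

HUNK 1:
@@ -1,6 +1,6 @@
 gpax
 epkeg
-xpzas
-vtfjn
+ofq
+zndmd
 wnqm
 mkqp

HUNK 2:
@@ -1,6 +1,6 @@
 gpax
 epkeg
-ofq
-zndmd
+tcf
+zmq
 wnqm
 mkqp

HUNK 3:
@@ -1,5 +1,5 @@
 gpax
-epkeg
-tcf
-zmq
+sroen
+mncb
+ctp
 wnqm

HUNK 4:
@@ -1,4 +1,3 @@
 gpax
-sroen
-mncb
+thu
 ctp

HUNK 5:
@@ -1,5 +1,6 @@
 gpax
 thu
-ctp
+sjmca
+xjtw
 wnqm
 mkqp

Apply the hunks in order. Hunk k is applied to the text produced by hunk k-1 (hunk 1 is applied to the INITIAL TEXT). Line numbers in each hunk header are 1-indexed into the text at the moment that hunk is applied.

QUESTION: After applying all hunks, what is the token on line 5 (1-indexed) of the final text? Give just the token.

Answer: wnqm

Derivation:
Hunk 1: at line 1 remove [xpzas,vtfjn] add [ofq,zndmd] -> 6 lines: gpax epkeg ofq zndmd wnqm mkqp
Hunk 2: at line 1 remove [ofq,zndmd] add [tcf,zmq] -> 6 lines: gpax epkeg tcf zmq wnqm mkqp
Hunk 3: at line 1 remove [epkeg,tcf,zmq] add [sroen,mncb,ctp] -> 6 lines: gpax sroen mncb ctp wnqm mkqp
Hunk 4: at line 1 remove [sroen,mncb] add [thu] -> 5 lines: gpax thu ctp wnqm mkqp
Hunk 5: at line 1 remove [ctp] add [sjmca,xjtw] -> 6 lines: gpax thu sjmca xjtw wnqm mkqp
Final line 5: wnqm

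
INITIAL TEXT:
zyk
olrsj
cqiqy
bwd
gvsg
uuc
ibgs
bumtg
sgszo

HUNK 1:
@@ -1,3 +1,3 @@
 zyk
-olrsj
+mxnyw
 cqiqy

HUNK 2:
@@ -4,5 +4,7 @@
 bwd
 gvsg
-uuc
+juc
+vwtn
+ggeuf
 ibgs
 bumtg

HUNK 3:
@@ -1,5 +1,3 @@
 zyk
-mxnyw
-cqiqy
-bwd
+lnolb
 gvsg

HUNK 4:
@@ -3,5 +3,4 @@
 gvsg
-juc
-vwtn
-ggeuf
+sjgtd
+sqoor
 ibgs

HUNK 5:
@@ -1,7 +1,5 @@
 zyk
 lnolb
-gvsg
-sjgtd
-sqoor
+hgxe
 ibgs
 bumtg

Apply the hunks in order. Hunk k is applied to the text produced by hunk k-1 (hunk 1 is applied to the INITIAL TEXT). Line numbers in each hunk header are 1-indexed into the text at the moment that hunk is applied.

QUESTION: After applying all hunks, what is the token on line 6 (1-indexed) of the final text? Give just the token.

Hunk 1: at line 1 remove [olrsj] add [mxnyw] -> 9 lines: zyk mxnyw cqiqy bwd gvsg uuc ibgs bumtg sgszo
Hunk 2: at line 4 remove [uuc] add [juc,vwtn,ggeuf] -> 11 lines: zyk mxnyw cqiqy bwd gvsg juc vwtn ggeuf ibgs bumtg sgszo
Hunk 3: at line 1 remove [mxnyw,cqiqy,bwd] add [lnolb] -> 9 lines: zyk lnolb gvsg juc vwtn ggeuf ibgs bumtg sgszo
Hunk 4: at line 3 remove [juc,vwtn,ggeuf] add [sjgtd,sqoor] -> 8 lines: zyk lnolb gvsg sjgtd sqoor ibgs bumtg sgszo
Hunk 5: at line 1 remove [gvsg,sjgtd,sqoor] add [hgxe] -> 6 lines: zyk lnolb hgxe ibgs bumtg sgszo
Final line 6: sgszo

Answer: sgszo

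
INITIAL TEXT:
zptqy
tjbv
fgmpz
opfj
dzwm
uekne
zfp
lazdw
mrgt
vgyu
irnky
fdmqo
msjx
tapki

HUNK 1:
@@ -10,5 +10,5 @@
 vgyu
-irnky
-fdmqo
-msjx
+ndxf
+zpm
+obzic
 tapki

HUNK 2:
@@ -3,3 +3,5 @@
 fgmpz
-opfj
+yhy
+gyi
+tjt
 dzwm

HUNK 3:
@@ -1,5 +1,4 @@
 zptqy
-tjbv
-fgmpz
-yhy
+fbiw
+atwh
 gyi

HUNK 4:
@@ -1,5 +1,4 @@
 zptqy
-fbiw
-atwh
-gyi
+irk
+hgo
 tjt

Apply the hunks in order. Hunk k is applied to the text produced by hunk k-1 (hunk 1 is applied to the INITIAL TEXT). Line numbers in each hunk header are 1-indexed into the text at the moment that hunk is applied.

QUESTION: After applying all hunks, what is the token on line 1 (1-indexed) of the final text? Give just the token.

Answer: zptqy

Derivation:
Hunk 1: at line 10 remove [irnky,fdmqo,msjx] add [ndxf,zpm,obzic] -> 14 lines: zptqy tjbv fgmpz opfj dzwm uekne zfp lazdw mrgt vgyu ndxf zpm obzic tapki
Hunk 2: at line 3 remove [opfj] add [yhy,gyi,tjt] -> 16 lines: zptqy tjbv fgmpz yhy gyi tjt dzwm uekne zfp lazdw mrgt vgyu ndxf zpm obzic tapki
Hunk 3: at line 1 remove [tjbv,fgmpz,yhy] add [fbiw,atwh] -> 15 lines: zptqy fbiw atwh gyi tjt dzwm uekne zfp lazdw mrgt vgyu ndxf zpm obzic tapki
Hunk 4: at line 1 remove [fbiw,atwh,gyi] add [irk,hgo] -> 14 lines: zptqy irk hgo tjt dzwm uekne zfp lazdw mrgt vgyu ndxf zpm obzic tapki
Final line 1: zptqy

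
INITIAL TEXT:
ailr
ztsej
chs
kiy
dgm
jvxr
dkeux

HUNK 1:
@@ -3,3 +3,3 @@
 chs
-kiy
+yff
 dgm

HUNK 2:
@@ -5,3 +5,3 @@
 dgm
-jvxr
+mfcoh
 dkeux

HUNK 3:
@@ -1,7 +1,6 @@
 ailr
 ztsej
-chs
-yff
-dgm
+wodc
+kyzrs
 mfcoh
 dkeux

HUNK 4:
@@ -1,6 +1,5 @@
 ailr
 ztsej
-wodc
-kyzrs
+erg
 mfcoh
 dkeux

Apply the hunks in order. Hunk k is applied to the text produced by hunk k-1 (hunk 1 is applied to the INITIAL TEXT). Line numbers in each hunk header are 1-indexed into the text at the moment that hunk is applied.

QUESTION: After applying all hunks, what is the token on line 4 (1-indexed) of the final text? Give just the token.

Answer: mfcoh

Derivation:
Hunk 1: at line 3 remove [kiy] add [yff] -> 7 lines: ailr ztsej chs yff dgm jvxr dkeux
Hunk 2: at line 5 remove [jvxr] add [mfcoh] -> 7 lines: ailr ztsej chs yff dgm mfcoh dkeux
Hunk 3: at line 1 remove [chs,yff,dgm] add [wodc,kyzrs] -> 6 lines: ailr ztsej wodc kyzrs mfcoh dkeux
Hunk 4: at line 1 remove [wodc,kyzrs] add [erg] -> 5 lines: ailr ztsej erg mfcoh dkeux
Final line 4: mfcoh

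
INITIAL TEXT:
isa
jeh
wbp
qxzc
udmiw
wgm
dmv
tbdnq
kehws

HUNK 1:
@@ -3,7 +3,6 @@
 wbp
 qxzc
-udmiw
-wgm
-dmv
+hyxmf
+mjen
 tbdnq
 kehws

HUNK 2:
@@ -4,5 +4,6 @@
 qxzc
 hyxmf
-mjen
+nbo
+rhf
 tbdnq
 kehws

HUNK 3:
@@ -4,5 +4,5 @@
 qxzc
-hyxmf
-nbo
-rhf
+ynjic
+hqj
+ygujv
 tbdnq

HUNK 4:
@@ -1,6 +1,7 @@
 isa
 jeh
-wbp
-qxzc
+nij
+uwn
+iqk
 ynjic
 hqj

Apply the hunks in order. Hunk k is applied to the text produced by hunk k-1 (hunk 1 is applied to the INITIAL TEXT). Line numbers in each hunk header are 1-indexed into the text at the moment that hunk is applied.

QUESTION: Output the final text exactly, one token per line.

Hunk 1: at line 3 remove [udmiw,wgm,dmv] add [hyxmf,mjen] -> 8 lines: isa jeh wbp qxzc hyxmf mjen tbdnq kehws
Hunk 2: at line 4 remove [mjen] add [nbo,rhf] -> 9 lines: isa jeh wbp qxzc hyxmf nbo rhf tbdnq kehws
Hunk 3: at line 4 remove [hyxmf,nbo,rhf] add [ynjic,hqj,ygujv] -> 9 lines: isa jeh wbp qxzc ynjic hqj ygujv tbdnq kehws
Hunk 4: at line 1 remove [wbp,qxzc] add [nij,uwn,iqk] -> 10 lines: isa jeh nij uwn iqk ynjic hqj ygujv tbdnq kehws

Answer: isa
jeh
nij
uwn
iqk
ynjic
hqj
ygujv
tbdnq
kehws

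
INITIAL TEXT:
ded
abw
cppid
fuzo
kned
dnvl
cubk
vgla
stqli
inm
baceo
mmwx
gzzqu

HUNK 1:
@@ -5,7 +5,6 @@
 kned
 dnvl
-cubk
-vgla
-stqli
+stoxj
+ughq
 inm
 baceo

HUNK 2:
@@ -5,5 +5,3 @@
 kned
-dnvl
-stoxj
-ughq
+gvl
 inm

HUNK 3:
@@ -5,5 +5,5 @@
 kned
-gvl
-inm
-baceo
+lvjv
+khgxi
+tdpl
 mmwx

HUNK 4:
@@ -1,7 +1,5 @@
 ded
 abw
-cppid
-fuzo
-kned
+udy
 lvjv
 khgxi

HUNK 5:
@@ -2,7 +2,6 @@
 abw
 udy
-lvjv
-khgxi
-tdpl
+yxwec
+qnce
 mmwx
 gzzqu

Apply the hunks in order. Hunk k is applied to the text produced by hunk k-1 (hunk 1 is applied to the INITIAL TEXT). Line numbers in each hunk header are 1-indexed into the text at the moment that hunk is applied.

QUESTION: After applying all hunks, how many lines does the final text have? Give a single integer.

Answer: 7

Derivation:
Hunk 1: at line 5 remove [cubk,vgla,stqli] add [stoxj,ughq] -> 12 lines: ded abw cppid fuzo kned dnvl stoxj ughq inm baceo mmwx gzzqu
Hunk 2: at line 5 remove [dnvl,stoxj,ughq] add [gvl] -> 10 lines: ded abw cppid fuzo kned gvl inm baceo mmwx gzzqu
Hunk 3: at line 5 remove [gvl,inm,baceo] add [lvjv,khgxi,tdpl] -> 10 lines: ded abw cppid fuzo kned lvjv khgxi tdpl mmwx gzzqu
Hunk 4: at line 1 remove [cppid,fuzo,kned] add [udy] -> 8 lines: ded abw udy lvjv khgxi tdpl mmwx gzzqu
Hunk 5: at line 2 remove [lvjv,khgxi,tdpl] add [yxwec,qnce] -> 7 lines: ded abw udy yxwec qnce mmwx gzzqu
Final line count: 7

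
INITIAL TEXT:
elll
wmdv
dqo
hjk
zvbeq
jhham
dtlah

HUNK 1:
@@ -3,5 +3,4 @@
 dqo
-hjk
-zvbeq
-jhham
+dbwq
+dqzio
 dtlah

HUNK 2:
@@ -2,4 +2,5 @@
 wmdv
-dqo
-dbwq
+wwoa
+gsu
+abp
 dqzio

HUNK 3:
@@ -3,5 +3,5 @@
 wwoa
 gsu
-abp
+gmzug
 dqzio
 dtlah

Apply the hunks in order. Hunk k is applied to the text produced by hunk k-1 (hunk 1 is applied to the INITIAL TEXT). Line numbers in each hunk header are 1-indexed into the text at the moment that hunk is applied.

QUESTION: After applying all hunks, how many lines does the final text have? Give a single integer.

Hunk 1: at line 3 remove [hjk,zvbeq,jhham] add [dbwq,dqzio] -> 6 lines: elll wmdv dqo dbwq dqzio dtlah
Hunk 2: at line 2 remove [dqo,dbwq] add [wwoa,gsu,abp] -> 7 lines: elll wmdv wwoa gsu abp dqzio dtlah
Hunk 3: at line 3 remove [abp] add [gmzug] -> 7 lines: elll wmdv wwoa gsu gmzug dqzio dtlah
Final line count: 7

Answer: 7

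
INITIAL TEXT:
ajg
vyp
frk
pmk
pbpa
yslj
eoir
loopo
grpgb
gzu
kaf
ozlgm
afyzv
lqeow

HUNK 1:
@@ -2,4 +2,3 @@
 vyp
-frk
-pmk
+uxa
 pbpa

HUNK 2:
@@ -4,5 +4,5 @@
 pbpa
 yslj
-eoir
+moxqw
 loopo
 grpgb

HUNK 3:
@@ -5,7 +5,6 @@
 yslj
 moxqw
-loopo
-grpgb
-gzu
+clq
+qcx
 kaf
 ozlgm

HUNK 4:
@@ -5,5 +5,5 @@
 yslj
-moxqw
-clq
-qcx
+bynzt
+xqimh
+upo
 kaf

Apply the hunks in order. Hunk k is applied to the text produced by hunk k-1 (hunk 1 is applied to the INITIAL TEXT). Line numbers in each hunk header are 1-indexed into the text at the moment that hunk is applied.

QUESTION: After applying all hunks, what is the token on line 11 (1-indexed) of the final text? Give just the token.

Answer: afyzv

Derivation:
Hunk 1: at line 2 remove [frk,pmk] add [uxa] -> 13 lines: ajg vyp uxa pbpa yslj eoir loopo grpgb gzu kaf ozlgm afyzv lqeow
Hunk 2: at line 4 remove [eoir] add [moxqw] -> 13 lines: ajg vyp uxa pbpa yslj moxqw loopo grpgb gzu kaf ozlgm afyzv lqeow
Hunk 3: at line 5 remove [loopo,grpgb,gzu] add [clq,qcx] -> 12 lines: ajg vyp uxa pbpa yslj moxqw clq qcx kaf ozlgm afyzv lqeow
Hunk 4: at line 5 remove [moxqw,clq,qcx] add [bynzt,xqimh,upo] -> 12 lines: ajg vyp uxa pbpa yslj bynzt xqimh upo kaf ozlgm afyzv lqeow
Final line 11: afyzv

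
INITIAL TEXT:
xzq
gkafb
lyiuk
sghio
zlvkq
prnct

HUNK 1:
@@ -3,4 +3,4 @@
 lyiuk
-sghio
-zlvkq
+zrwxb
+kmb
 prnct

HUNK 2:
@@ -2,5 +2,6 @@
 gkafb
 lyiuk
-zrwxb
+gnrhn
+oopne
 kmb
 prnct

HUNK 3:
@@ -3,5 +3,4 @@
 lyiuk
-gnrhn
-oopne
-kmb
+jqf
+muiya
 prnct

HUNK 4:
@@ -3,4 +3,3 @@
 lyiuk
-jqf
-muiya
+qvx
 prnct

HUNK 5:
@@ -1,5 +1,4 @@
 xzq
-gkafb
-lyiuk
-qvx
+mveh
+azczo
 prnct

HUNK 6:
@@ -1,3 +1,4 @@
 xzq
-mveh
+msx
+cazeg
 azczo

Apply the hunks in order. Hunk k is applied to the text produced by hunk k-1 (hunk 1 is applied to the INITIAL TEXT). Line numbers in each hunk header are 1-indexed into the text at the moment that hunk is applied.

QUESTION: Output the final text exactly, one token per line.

Hunk 1: at line 3 remove [sghio,zlvkq] add [zrwxb,kmb] -> 6 lines: xzq gkafb lyiuk zrwxb kmb prnct
Hunk 2: at line 2 remove [zrwxb] add [gnrhn,oopne] -> 7 lines: xzq gkafb lyiuk gnrhn oopne kmb prnct
Hunk 3: at line 3 remove [gnrhn,oopne,kmb] add [jqf,muiya] -> 6 lines: xzq gkafb lyiuk jqf muiya prnct
Hunk 4: at line 3 remove [jqf,muiya] add [qvx] -> 5 lines: xzq gkafb lyiuk qvx prnct
Hunk 5: at line 1 remove [gkafb,lyiuk,qvx] add [mveh,azczo] -> 4 lines: xzq mveh azczo prnct
Hunk 6: at line 1 remove [mveh] add [msx,cazeg] -> 5 lines: xzq msx cazeg azczo prnct

Answer: xzq
msx
cazeg
azczo
prnct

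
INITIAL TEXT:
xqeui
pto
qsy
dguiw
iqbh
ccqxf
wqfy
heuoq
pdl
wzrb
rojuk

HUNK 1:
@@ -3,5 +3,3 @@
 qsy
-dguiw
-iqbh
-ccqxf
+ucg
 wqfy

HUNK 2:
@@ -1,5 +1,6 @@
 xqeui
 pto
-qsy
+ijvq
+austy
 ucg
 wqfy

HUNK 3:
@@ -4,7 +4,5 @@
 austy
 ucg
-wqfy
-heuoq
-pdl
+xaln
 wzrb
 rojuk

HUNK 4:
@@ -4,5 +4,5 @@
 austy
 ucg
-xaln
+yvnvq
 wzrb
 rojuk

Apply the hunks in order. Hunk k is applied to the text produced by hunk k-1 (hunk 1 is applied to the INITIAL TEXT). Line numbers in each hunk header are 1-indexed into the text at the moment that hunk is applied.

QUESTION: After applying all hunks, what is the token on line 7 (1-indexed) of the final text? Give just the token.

Answer: wzrb

Derivation:
Hunk 1: at line 3 remove [dguiw,iqbh,ccqxf] add [ucg] -> 9 lines: xqeui pto qsy ucg wqfy heuoq pdl wzrb rojuk
Hunk 2: at line 1 remove [qsy] add [ijvq,austy] -> 10 lines: xqeui pto ijvq austy ucg wqfy heuoq pdl wzrb rojuk
Hunk 3: at line 4 remove [wqfy,heuoq,pdl] add [xaln] -> 8 lines: xqeui pto ijvq austy ucg xaln wzrb rojuk
Hunk 4: at line 4 remove [xaln] add [yvnvq] -> 8 lines: xqeui pto ijvq austy ucg yvnvq wzrb rojuk
Final line 7: wzrb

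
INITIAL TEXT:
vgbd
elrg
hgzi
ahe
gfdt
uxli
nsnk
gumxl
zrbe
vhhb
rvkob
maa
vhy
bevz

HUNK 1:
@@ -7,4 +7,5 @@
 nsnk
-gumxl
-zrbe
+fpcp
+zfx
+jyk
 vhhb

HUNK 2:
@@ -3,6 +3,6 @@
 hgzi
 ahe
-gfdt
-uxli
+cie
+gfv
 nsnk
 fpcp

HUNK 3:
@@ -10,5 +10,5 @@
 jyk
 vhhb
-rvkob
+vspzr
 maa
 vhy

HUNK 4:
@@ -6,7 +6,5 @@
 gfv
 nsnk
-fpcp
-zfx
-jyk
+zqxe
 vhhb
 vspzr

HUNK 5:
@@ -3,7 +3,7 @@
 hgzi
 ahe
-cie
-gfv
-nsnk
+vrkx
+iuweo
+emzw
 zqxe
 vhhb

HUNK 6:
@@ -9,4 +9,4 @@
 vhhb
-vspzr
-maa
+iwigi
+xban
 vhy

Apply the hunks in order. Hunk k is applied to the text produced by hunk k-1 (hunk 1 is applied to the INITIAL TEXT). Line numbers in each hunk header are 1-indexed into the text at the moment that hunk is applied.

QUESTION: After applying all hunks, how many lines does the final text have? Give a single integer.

Answer: 13

Derivation:
Hunk 1: at line 7 remove [gumxl,zrbe] add [fpcp,zfx,jyk] -> 15 lines: vgbd elrg hgzi ahe gfdt uxli nsnk fpcp zfx jyk vhhb rvkob maa vhy bevz
Hunk 2: at line 3 remove [gfdt,uxli] add [cie,gfv] -> 15 lines: vgbd elrg hgzi ahe cie gfv nsnk fpcp zfx jyk vhhb rvkob maa vhy bevz
Hunk 3: at line 10 remove [rvkob] add [vspzr] -> 15 lines: vgbd elrg hgzi ahe cie gfv nsnk fpcp zfx jyk vhhb vspzr maa vhy bevz
Hunk 4: at line 6 remove [fpcp,zfx,jyk] add [zqxe] -> 13 lines: vgbd elrg hgzi ahe cie gfv nsnk zqxe vhhb vspzr maa vhy bevz
Hunk 5: at line 3 remove [cie,gfv,nsnk] add [vrkx,iuweo,emzw] -> 13 lines: vgbd elrg hgzi ahe vrkx iuweo emzw zqxe vhhb vspzr maa vhy bevz
Hunk 6: at line 9 remove [vspzr,maa] add [iwigi,xban] -> 13 lines: vgbd elrg hgzi ahe vrkx iuweo emzw zqxe vhhb iwigi xban vhy bevz
Final line count: 13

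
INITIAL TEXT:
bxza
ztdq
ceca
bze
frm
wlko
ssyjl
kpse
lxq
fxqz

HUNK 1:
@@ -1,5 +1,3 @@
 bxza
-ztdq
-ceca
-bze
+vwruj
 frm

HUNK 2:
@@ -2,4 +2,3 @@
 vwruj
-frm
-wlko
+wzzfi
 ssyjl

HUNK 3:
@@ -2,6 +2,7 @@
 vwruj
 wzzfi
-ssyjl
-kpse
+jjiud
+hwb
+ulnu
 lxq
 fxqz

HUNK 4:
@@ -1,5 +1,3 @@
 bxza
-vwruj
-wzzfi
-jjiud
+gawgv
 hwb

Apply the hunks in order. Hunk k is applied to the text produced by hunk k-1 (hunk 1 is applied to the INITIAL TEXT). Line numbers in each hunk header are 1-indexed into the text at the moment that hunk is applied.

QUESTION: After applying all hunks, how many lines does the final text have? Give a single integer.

Hunk 1: at line 1 remove [ztdq,ceca,bze] add [vwruj] -> 8 lines: bxza vwruj frm wlko ssyjl kpse lxq fxqz
Hunk 2: at line 2 remove [frm,wlko] add [wzzfi] -> 7 lines: bxza vwruj wzzfi ssyjl kpse lxq fxqz
Hunk 3: at line 2 remove [ssyjl,kpse] add [jjiud,hwb,ulnu] -> 8 lines: bxza vwruj wzzfi jjiud hwb ulnu lxq fxqz
Hunk 4: at line 1 remove [vwruj,wzzfi,jjiud] add [gawgv] -> 6 lines: bxza gawgv hwb ulnu lxq fxqz
Final line count: 6

Answer: 6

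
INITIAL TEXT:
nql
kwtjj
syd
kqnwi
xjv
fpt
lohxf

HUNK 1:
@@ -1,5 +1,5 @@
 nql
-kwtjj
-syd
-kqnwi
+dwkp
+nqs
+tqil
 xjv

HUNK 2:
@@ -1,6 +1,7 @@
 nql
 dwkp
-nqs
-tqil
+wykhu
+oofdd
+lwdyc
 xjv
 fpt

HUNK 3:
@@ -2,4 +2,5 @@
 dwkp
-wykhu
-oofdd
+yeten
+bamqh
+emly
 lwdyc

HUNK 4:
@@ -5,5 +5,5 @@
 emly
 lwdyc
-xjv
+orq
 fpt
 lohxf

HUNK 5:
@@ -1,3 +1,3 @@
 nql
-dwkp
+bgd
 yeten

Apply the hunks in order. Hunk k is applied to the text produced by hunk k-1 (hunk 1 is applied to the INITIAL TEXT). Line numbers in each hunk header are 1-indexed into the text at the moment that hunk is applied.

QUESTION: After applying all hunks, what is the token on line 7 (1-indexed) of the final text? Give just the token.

Answer: orq

Derivation:
Hunk 1: at line 1 remove [kwtjj,syd,kqnwi] add [dwkp,nqs,tqil] -> 7 lines: nql dwkp nqs tqil xjv fpt lohxf
Hunk 2: at line 1 remove [nqs,tqil] add [wykhu,oofdd,lwdyc] -> 8 lines: nql dwkp wykhu oofdd lwdyc xjv fpt lohxf
Hunk 3: at line 2 remove [wykhu,oofdd] add [yeten,bamqh,emly] -> 9 lines: nql dwkp yeten bamqh emly lwdyc xjv fpt lohxf
Hunk 4: at line 5 remove [xjv] add [orq] -> 9 lines: nql dwkp yeten bamqh emly lwdyc orq fpt lohxf
Hunk 5: at line 1 remove [dwkp] add [bgd] -> 9 lines: nql bgd yeten bamqh emly lwdyc orq fpt lohxf
Final line 7: orq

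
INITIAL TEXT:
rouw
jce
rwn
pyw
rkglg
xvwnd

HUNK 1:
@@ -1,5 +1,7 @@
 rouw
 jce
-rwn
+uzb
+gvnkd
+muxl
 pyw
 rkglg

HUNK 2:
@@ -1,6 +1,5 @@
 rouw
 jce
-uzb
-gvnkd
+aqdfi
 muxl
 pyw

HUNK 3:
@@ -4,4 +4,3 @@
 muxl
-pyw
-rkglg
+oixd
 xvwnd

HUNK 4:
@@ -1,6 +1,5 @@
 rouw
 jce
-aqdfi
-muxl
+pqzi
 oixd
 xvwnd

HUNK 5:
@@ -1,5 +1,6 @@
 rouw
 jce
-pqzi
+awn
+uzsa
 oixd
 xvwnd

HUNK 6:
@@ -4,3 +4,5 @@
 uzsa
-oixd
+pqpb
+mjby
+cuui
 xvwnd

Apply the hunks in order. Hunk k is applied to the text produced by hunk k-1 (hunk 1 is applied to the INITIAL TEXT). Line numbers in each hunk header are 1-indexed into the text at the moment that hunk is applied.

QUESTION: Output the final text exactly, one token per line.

Hunk 1: at line 1 remove [rwn] add [uzb,gvnkd,muxl] -> 8 lines: rouw jce uzb gvnkd muxl pyw rkglg xvwnd
Hunk 2: at line 1 remove [uzb,gvnkd] add [aqdfi] -> 7 lines: rouw jce aqdfi muxl pyw rkglg xvwnd
Hunk 3: at line 4 remove [pyw,rkglg] add [oixd] -> 6 lines: rouw jce aqdfi muxl oixd xvwnd
Hunk 4: at line 1 remove [aqdfi,muxl] add [pqzi] -> 5 lines: rouw jce pqzi oixd xvwnd
Hunk 5: at line 1 remove [pqzi] add [awn,uzsa] -> 6 lines: rouw jce awn uzsa oixd xvwnd
Hunk 6: at line 4 remove [oixd] add [pqpb,mjby,cuui] -> 8 lines: rouw jce awn uzsa pqpb mjby cuui xvwnd

Answer: rouw
jce
awn
uzsa
pqpb
mjby
cuui
xvwnd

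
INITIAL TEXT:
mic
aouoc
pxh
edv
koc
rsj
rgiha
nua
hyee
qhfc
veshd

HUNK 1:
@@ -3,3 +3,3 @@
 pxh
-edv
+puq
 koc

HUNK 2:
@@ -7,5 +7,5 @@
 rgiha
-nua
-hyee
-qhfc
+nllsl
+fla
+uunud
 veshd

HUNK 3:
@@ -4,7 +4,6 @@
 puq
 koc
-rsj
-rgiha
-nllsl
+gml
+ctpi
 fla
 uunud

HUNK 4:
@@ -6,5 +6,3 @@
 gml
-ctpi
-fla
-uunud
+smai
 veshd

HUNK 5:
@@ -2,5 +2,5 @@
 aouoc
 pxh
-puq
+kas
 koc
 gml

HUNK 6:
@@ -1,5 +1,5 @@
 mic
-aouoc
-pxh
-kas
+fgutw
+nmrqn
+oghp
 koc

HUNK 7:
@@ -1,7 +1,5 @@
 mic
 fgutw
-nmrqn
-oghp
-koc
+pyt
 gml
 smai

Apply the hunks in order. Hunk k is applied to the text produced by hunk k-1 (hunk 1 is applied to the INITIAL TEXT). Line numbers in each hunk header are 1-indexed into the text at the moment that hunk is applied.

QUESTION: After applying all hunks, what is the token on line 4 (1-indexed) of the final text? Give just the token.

Answer: gml

Derivation:
Hunk 1: at line 3 remove [edv] add [puq] -> 11 lines: mic aouoc pxh puq koc rsj rgiha nua hyee qhfc veshd
Hunk 2: at line 7 remove [nua,hyee,qhfc] add [nllsl,fla,uunud] -> 11 lines: mic aouoc pxh puq koc rsj rgiha nllsl fla uunud veshd
Hunk 3: at line 4 remove [rsj,rgiha,nllsl] add [gml,ctpi] -> 10 lines: mic aouoc pxh puq koc gml ctpi fla uunud veshd
Hunk 4: at line 6 remove [ctpi,fla,uunud] add [smai] -> 8 lines: mic aouoc pxh puq koc gml smai veshd
Hunk 5: at line 2 remove [puq] add [kas] -> 8 lines: mic aouoc pxh kas koc gml smai veshd
Hunk 6: at line 1 remove [aouoc,pxh,kas] add [fgutw,nmrqn,oghp] -> 8 lines: mic fgutw nmrqn oghp koc gml smai veshd
Hunk 7: at line 1 remove [nmrqn,oghp,koc] add [pyt] -> 6 lines: mic fgutw pyt gml smai veshd
Final line 4: gml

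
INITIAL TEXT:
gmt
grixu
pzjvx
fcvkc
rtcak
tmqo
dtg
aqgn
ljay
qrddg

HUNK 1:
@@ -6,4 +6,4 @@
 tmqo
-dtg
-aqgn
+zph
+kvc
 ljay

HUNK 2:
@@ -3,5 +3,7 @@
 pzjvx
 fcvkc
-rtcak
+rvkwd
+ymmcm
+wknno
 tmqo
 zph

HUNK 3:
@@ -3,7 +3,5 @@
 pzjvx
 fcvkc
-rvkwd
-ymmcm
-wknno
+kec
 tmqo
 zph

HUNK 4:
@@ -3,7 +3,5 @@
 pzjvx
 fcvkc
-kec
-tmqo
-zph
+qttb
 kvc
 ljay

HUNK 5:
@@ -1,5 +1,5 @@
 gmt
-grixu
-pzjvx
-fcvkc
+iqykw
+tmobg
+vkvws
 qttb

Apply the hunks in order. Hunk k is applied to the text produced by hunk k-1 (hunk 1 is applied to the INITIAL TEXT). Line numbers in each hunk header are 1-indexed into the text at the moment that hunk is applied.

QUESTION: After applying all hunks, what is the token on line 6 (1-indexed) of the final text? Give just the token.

Answer: kvc

Derivation:
Hunk 1: at line 6 remove [dtg,aqgn] add [zph,kvc] -> 10 lines: gmt grixu pzjvx fcvkc rtcak tmqo zph kvc ljay qrddg
Hunk 2: at line 3 remove [rtcak] add [rvkwd,ymmcm,wknno] -> 12 lines: gmt grixu pzjvx fcvkc rvkwd ymmcm wknno tmqo zph kvc ljay qrddg
Hunk 3: at line 3 remove [rvkwd,ymmcm,wknno] add [kec] -> 10 lines: gmt grixu pzjvx fcvkc kec tmqo zph kvc ljay qrddg
Hunk 4: at line 3 remove [kec,tmqo,zph] add [qttb] -> 8 lines: gmt grixu pzjvx fcvkc qttb kvc ljay qrddg
Hunk 5: at line 1 remove [grixu,pzjvx,fcvkc] add [iqykw,tmobg,vkvws] -> 8 lines: gmt iqykw tmobg vkvws qttb kvc ljay qrddg
Final line 6: kvc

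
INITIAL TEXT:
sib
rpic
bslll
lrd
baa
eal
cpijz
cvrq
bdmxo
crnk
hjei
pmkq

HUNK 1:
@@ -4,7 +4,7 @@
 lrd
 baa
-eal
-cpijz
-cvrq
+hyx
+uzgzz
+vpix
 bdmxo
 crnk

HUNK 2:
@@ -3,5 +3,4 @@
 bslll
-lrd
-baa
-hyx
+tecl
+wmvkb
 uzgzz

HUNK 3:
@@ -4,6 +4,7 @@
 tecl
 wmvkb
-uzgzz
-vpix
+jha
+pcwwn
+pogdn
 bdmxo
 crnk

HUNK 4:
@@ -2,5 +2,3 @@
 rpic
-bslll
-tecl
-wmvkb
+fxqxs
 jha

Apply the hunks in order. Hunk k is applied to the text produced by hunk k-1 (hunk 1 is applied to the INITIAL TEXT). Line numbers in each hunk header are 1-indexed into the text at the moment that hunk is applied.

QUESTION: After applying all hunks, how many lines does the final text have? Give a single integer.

Hunk 1: at line 4 remove [eal,cpijz,cvrq] add [hyx,uzgzz,vpix] -> 12 lines: sib rpic bslll lrd baa hyx uzgzz vpix bdmxo crnk hjei pmkq
Hunk 2: at line 3 remove [lrd,baa,hyx] add [tecl,wmvkb] -> 11 lines: sib rpic bslll tecl wmvkb uzgzz vpix bdmxo crnk hjei pmkq
Hunk 3: at line 4 remove [uzgzz,vpix] add [jha,pcwwn,pogdn] -> 12 lines: sib rpic bslll tecl wmvkb jha pcwwn pogdn bdmxo crnk hjei pmkq
Hunk 4: at line 2 remove [bslll,tecl,wmvkb] add [fxqxs] -> 10 lines: sib rpic fxqxs jha pcwwn pogdn bdmxo crnk hjei pmkq
Final line count: 10

Answer: 10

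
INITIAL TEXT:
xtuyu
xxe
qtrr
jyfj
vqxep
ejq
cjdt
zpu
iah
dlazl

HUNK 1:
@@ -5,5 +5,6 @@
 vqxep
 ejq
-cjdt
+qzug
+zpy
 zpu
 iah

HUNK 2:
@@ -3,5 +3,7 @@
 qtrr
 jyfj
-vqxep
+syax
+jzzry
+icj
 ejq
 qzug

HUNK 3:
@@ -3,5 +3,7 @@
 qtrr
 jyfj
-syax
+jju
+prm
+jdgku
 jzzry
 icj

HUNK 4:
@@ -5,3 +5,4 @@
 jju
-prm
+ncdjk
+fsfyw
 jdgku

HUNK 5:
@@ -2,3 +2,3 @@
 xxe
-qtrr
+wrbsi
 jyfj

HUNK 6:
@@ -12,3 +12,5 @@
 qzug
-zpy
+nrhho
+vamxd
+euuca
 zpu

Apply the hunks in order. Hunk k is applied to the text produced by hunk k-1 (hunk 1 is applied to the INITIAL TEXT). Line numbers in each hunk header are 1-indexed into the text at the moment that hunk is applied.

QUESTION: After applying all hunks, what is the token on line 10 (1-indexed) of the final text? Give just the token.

Hunk 1: at line 5 remove [cjdt] add [qzug,zpy] -> 11 lines: xtuyu xxe qtrr jyfj vqxep ejq qzug zpy zpu iah dlazl
Hunk 2: at line 3 remove [vqxep] add [syax,jzzry,icj] -> 13 lines: xtuyu xxe qtrr jyfj syax jzzry icj ejq qzug zpy zpu iah dlazl
Hunk 3: at line 3 remove [syax] add [jju,prm,jdgku] -> 15 lines: xtuyu xxe qtrr jyfj jju prm jdgku jzzry icj ejq qzug zpy zpu iah dlazl
Hunk 4: at line 5 remove [prm] add [ncdjk,fsfyw] -> 16 lines: xtuyu xxe qtrr jyfj jju ncdjk fsfyw jdgku jzzry icj ejq qzug zpy zpu iah dlazl
Hunk 5: at line 2 remove [qtrr] add [wrbsi] -> 16 lines: xtuyu xxe wrbsi jyfj jju ncdjk fsfyw jdgku jzzry icj ejq qzug zpy zpu iah dlazl
Hunk 6: at line 12 remove [zpy] add [nrhho,vamxd,euuca] -> 18 lines: xtuyu xxe wrbsi jyfj jju ncdjk fsfyw jdgku jzzry icj ejq qzug nrhho vamxd euuca zpu iah dlazl
Final line 10: icj

Answer: icj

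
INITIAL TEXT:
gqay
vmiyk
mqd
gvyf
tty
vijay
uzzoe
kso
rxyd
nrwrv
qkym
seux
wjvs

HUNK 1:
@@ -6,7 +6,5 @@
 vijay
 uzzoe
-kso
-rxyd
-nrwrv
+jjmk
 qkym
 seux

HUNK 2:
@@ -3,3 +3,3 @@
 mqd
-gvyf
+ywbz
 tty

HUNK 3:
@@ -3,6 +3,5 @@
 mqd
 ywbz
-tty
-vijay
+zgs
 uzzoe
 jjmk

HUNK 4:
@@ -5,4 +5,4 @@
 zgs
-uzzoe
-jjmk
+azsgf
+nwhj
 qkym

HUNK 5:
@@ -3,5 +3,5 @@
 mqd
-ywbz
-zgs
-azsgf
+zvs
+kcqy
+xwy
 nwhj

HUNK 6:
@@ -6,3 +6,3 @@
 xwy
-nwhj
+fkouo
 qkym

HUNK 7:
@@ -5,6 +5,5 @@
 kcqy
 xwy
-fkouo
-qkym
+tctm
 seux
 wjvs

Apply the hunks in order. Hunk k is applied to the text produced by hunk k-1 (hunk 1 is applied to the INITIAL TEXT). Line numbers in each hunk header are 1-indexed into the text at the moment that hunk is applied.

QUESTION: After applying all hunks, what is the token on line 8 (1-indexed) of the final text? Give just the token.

Hunk 1: at line 6 remove [kso,rxyd,nrwrv] add [jjmk] -> 11 lines: gqay vmiyk mqd gvyf tty vijay uzzoe jjmk qkym seux wjvs
Hunk 2: at line 3 remove [gvyf] add [ywbz] -> 11 lines: gqay vmiyk mqd ywbz tty vijay uzzoe jjmk qkym seux wjvs
Hunk 3: at line 3 remove [tty,vijay] add [zgs] -> 10 lines: gqay vmiyk mqd ywbz zgs uzzoe jjmk qkym seux wjvs
Hunk 4: at line 5 remove [uzzoe,jjmk] add [azsgf,nwhj] -> 10 lines: gqay vmiyk mqd ywbz zgs azsgf nwhj qkym seux wjvs
Hunk 5: at line 3 remove [ywbz,zgs,azsgf] add [zvs,kcqy,xwy] -> 10 lines: gqay vmiyk mqd zvs kcqy xwy nwhj qkym seux wjvs
Hunk 6: at line 6 remove [nwhj] add [fkouo] -> 10 lines: gqay vmiyk mqd zvs kcqy xwy fkouo qkym seux wjvs
Hunk 7: at line 5 remove [fkouo,qkym] add [tctm] -> 9 lines: gqay vmiyk mqd zvs kcqy xwy tctm seux wjvs
Final line 8: seux

Answer: seux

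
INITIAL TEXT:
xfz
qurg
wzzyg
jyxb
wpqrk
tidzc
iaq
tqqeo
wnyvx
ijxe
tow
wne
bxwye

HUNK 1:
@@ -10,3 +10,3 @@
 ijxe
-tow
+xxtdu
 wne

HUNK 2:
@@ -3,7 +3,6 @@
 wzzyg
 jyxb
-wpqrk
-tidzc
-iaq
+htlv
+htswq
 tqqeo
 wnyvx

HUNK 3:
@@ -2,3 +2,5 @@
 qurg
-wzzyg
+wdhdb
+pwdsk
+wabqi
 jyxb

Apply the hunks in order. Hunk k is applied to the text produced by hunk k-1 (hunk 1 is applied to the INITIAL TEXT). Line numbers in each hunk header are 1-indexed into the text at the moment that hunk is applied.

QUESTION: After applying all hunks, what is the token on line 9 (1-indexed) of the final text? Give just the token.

Hunk 1: at line 10 remove [tow] add [xxtdu] -> 13 lines: xfz qurg wzzyg jyxb wpqrk tidzc iaq tqqeo wnyvx ijxe xxtdu wne bxwye
Hunk 2: at line 3 remove [wpqrk,tidzc,iaq] add [htlv,htswq] -> 12 lines: xfz qurg wzzyg jyxb htlv htswq tqqeo wnyvx ijxe xxtdu wne bxwye
Hunk 3: at line 2 remove [wzzyg] add [wdhdb,pwdsk,wabqi] -> 14 lines: xfz qurg wdhdb pwdsk wabqi jyxb htlv htswq tqqeo wnyvx ijxe xxtdu wne bxwye
Final line 9: tqqeo

Answer: tqqeo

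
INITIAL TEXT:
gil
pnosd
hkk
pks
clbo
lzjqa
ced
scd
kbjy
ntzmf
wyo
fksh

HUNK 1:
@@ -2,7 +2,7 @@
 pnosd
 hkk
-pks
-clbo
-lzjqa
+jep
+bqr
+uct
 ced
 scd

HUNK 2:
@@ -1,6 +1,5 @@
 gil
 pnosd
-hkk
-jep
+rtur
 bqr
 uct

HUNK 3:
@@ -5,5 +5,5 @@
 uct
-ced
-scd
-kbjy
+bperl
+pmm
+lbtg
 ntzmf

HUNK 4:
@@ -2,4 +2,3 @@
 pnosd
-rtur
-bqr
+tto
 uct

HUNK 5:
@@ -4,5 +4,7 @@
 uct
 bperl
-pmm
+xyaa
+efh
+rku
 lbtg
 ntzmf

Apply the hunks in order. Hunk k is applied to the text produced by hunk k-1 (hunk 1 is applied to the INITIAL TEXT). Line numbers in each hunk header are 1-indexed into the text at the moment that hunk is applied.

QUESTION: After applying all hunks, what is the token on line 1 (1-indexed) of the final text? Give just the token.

Answer: gil

Derivation:
Hunk 1: at line 2 remove [pks,clbo,lzjqa] add [jep,bqr,uct] -> 12 lines: gil pnosd hkk jep bqr uct ced scd kbjy ntzmf wyo fksh
Hunk 2: at line 1 remove [hkk,jep] add [rtur] -> 11 lines: gil pnosd rtur bqr uct ced scd kbjy ntzmf wyo fksh
Hunk 3: at line 5 remove [ced,scd,kbjy] add [bperl,pmm,lbtg] -> 11 lines: gil pnosd rtur bqr uct bperl pmm lbtg ntzmf wyo fksh
Hunk 4: at line 2 remove [rtur,bqr] add [tto] -> 10 lines: gil pnosd tto uct bperl pmm lbtg ntzmf wyo fksh
Hunk 5: at line 4 remove [pmm] add [xyaa,efh,rku] -> 12 lines: gil pnosd tto uct bperl xyaa efh rku lbtg ntzmf wyo fksh
Final line 1: gil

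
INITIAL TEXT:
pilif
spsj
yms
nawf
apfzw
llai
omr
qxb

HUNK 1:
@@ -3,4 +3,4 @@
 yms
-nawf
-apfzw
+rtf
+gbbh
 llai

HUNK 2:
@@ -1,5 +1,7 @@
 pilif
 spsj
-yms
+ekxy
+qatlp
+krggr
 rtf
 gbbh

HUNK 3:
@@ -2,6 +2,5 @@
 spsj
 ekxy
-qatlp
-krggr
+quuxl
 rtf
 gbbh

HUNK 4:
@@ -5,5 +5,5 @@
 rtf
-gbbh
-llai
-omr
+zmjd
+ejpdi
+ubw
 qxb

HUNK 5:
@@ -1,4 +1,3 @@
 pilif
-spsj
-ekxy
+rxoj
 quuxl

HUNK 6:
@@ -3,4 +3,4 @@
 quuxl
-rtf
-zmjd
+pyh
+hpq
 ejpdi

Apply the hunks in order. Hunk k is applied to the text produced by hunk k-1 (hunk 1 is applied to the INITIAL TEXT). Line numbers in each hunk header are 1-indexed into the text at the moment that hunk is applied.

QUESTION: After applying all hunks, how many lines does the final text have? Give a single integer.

Hunk 1: at line 3 remove [nawf,apfzw] add [rtf,gbbh] -> 8 lines: pilif spsj yms rtf gbbh llai omr qxb
Hunk 2: at line 1 remove [yms] add [ekxy,qatlp,krggr] -> 10 lines: pilif spsj ekxy qatlp krggr rtf gbbh llai omr qxb
Hunk 3: at line 2 remove [qatlp,krggr] add [quuxl] -> 9 lines: pilif spsj ekxy quuxl rtf gbbh llai omr qxb
Hunk 4: at line 5 remove [gbbh,llai,omr] add [zmjd,ejpdi,ubw] -> 9 lines: pilif spsj ekxy quuxl rtf zmjd ejpdi ubw qxb
Hunk 5: at line 1 remove [spsj,ekxy] add [rxoj] -> 8 lines: pilif rxoj quuxl rtf zmjd ejpdi ubw qxb
Hunk 6: at line 3 remove [rtf,zmjd] add [pyh,hpq] -> 8 lines: pilif rxoj quuxl pyh hpq ejpdi ubw qxb
Final line count: 8

Answer: 8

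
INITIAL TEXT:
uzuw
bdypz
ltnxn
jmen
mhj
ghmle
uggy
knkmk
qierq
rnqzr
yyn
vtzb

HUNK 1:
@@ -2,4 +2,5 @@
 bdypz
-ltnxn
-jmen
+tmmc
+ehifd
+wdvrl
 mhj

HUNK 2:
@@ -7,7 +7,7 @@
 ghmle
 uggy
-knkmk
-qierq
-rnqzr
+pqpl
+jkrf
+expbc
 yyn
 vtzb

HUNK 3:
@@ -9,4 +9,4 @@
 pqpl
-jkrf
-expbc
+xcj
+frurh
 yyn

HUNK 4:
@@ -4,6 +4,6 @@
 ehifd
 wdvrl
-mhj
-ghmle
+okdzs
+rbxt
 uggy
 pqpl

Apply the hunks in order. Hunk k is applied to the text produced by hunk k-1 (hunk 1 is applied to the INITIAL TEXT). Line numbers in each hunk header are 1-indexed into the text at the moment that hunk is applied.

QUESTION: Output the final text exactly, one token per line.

Answer: uzuw
bdypz
tmmc
ehifd
wdvrl
okdzs
rbxt
uggy
pqpl
xcj
frurh
yyn
vtzb

Derivation:
Hunk 1: at line 2 remove [ltnxn,jmen] add [tmmc,ehifd,wdvrl] -> 13 lines: uzuw bdypz tmmc ehifd wdvrl mhj ghmle uggy knkmk qierq rnqzr yyn vtzb
Hunk 2: at line 7 remove [knkmk,qierq,rnqzr] add [pqpl,jkrf,expbc] -> 13 lines: uzuw bdypz tmmc ehifd wdvrl mhj ghmle uggy pqpl jkrf expbc yyn vtzb
Hunk 3: at line 9 remove [jkrf,expbc] add [xcj,frurh] -> 13 lines: uzuw bdypz tmmc ehifd wdvrl mhj ghmle uggy pqpl xcj frurh yyn vtzb
Hunk 4: at line 4 remove [mhj,ghmle] add [okdzs,rbxt] -> 13 lines: uzuw bdypz tmmc ehifd wdvrl okdzs rbxt uggy pqpl xcj frurh yyn vtzb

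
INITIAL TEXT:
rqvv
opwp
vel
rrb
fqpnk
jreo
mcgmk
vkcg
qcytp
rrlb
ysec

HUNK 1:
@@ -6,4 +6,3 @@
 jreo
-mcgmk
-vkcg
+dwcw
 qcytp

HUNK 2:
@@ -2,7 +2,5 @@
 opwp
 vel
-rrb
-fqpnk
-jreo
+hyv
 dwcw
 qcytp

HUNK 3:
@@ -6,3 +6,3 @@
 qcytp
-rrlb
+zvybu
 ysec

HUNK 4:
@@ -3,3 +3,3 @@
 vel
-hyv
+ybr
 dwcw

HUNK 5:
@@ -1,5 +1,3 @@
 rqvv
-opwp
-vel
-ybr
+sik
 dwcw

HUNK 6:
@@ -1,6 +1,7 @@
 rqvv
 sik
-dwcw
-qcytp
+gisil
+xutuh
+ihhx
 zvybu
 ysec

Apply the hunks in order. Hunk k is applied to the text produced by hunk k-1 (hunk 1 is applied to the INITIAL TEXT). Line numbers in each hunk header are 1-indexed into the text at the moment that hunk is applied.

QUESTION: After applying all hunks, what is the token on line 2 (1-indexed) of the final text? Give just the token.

Answer: sik

Derivation:
Hunk 1: at line 6 remove [mcgmk,vkcg] add [dwcw] -> 10 lines: rqvv opwp vel rrb fqpnk jreo dwcw qcytp rrlb ysec
Hunk 2: at line 2 remove [rrb,fqpnk,jreo] add [hyv] -> 8 lines: rqvv opwp vel hyv dwcw qcytp rrlb ysec
Hunk 3: at line 6 remove [rrlb] add [zvybu] -> 8 lines: rqvv opwp vel hyv dwcw qcytp zvybu ysec
Hunk 4: at line 3 remove [hyv] add [ybr] -> 8 lines: rqvv opwp vel ybr dwcw qcytp zvybu ysec
Hunk 5: at line 1 remove [opwp,vel,ybr] add [sik] -> 6 lines: rqvv sik dwcw qcytp zvybu ysec
Hunk 6: at line 1 remove [dwcw,qcytp] add [gisil,xutuh,ihhx] -> 7 lines: rqvv sik gisil xutuh ihhx zvybu ysec
Final line 2: sik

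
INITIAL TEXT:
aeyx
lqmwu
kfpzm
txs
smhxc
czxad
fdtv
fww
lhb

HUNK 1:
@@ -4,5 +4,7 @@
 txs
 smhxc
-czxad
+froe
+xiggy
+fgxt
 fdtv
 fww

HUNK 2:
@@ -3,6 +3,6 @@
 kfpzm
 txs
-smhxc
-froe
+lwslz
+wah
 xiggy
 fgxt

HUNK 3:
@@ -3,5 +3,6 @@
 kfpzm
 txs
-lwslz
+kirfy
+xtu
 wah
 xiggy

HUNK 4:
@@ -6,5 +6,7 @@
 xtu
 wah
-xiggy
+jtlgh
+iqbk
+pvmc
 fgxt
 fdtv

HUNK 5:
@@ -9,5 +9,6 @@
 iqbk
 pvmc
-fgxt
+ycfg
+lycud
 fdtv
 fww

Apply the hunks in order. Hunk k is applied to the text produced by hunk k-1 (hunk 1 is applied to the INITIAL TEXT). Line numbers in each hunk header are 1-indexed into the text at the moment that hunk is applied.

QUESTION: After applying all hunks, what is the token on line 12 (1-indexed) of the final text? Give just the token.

Hunk 1: at line 4 remove [czxad] add [froe,xiggy,fgxt] -> 11 lines: aeyx lqmwu kfpzm txs smhxc froe xiggy fgxt fdtv fww lhb
Hunk 2: at line 3 remove [smhxc,froe] add [lwslz,wah] -> 11 lines: aeyx lqmwu kfpzm txs lwslz wah xiggy fgxt fdtv fww lhb
Hunk 3: at line 3 remove [lwslz] add [kirfy,xtu] -> 12 lines: aeyx lqmwu kfpzm txs kirfy xtu wah xiggy fgxt fdtv fww lhb
Hunk 4: at line 6 remove [xiggy] add [jtlgh,iqbk,pvmc] -> 14 lines: aeyx lqmwu kfpzm txs kirfy xtu wah jtlgh iqbk pvmc fgxt fdtv fww lhb
Hunk 5: at line 9 remove [fgxt] add [ycfg,lycud] -> 15 lines: aeyx lqmwu kfpzm txs kirfy xtu wah jtlgh iqbk pvmc ycfg lycud fdtv fww lhb
Final line 12: lycud

Answer: lycud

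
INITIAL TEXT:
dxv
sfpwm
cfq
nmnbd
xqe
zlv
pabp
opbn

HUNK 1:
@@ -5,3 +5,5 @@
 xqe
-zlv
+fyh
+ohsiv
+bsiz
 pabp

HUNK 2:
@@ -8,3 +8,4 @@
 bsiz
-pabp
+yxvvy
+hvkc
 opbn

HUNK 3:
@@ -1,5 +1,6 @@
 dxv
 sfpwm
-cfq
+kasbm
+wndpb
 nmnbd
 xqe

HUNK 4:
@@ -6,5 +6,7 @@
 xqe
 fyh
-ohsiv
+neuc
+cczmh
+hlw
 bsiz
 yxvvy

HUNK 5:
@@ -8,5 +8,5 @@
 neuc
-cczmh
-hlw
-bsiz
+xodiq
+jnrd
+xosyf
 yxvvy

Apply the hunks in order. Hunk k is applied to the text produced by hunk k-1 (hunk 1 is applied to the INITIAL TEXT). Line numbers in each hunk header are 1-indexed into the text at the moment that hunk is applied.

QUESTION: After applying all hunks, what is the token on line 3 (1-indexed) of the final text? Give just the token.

Hunk 1: at line 5 remove [zlv] add [fyh,ohsiv,bsiz] -> 10 lines: dxv sfpwm cfq nmnbd xqe fyh ohsiv bsiz pabp opbn
Hunk 2: at line 8 remove [pabp] add [yxvvy,hvkc] -> 11 lines: dxv sfpwm cfq nmnbd xqe fyh ohsiv bsiz yxvvy hvkc opbn
Hunk 3: at line 1 remove [cfq] add [kasbm,wndpb] -> 12 lines: dxv sfpwm kasbm wndpb nmnbd xqe fyh ohsiv bsiz yxvvy hvkc opbn
Hunk 4: at line 6 remove [ohsiv] add [neuc,cczmh,hlw] -> 14 lines: dxv sfpwm kasbm wndpb nmnbd xqe fyh neuc cczmh hlw bsiz yxvvy hvkc opbn
Hunk 5: at line 8 remove [cczmh,hlw,bsiz] add [xodiq,jnrd,xosyf] -> 14 lines: dxv sfpwm kasbm wndpb nmnbd xqe fyh neuc xodiq jnrd xosyf yxvvy hvkc opbn
Final line 3: kasbm

Answer: kasbm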